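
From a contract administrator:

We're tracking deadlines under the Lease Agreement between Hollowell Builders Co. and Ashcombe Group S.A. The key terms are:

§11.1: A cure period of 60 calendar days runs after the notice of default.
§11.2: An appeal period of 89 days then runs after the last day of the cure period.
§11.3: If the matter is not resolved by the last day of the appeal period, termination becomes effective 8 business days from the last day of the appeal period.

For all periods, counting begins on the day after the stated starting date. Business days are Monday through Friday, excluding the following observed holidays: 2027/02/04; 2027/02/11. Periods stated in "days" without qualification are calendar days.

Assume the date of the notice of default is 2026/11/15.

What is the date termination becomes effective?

The last day of the cure period: 2026/11/15 + 60 days = 2027/01/14.
Adding 89 calendar days to 2027/01/14 gives 2027/04/13, which is the last day of the appeal period.
The date termination becomes effective: 8 business days after Tuesday, 2027/04/13, skipping weekends — Apr 14, Apr 15, Apr 16, Apr 19, Apr 20, Apr 21, Apr 22, Apr 23 — lands on Friday, 2027/04/23.

2027/04/23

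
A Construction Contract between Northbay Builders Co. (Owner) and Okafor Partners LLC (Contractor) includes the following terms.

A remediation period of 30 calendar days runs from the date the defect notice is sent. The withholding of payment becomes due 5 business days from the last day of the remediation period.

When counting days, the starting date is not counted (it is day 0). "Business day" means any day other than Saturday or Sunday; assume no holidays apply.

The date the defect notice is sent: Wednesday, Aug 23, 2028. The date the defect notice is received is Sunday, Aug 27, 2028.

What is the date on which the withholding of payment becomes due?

Sep 29, 2028

The last day of the remediation period: Aug 23, 2028 + 30 days = Sep 22, 2028.
The date on which the withholding of payment becomes due: 5 business days after Friday, Sep 22, 2028, skipping weekends — Sep 25, Sep 26, Sep 27, Sep 28, Sep 29 — lands on Friday, Sep 29, 2028.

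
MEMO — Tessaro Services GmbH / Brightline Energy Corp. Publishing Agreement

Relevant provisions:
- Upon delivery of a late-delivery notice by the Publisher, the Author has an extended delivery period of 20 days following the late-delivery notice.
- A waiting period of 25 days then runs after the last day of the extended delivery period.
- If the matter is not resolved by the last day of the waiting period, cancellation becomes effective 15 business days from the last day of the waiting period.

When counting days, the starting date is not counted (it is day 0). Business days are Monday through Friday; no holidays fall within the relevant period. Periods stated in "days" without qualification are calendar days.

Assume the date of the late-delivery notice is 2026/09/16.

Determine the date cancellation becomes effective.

2026/11/20

The last day of the extended delivery period: 20 calendar days after 2026/09/16 is 2026/10/06.
Adding 25 calendar days to 2026/10/06 gives 2026/10/31, which is the last day of the waiting period.
The date cancellation becomes effective: 15 business days after Saturday, 2026/10/31, skipping weekends — Nov 2, Nov 3, Nov 4, Nov 5, …, Nov 18, Nov 19, Nov 20 — lands on Friday, 2026/11/20.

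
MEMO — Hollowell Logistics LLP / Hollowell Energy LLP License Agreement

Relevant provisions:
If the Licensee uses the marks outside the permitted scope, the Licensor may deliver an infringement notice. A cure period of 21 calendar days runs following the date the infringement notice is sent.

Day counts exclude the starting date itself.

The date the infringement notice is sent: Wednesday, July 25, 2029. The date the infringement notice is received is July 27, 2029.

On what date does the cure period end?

Adding 21 calendar days to July 25, 2029 gives August 15, 2029, which is the last day of the cure period.

August 15, 2029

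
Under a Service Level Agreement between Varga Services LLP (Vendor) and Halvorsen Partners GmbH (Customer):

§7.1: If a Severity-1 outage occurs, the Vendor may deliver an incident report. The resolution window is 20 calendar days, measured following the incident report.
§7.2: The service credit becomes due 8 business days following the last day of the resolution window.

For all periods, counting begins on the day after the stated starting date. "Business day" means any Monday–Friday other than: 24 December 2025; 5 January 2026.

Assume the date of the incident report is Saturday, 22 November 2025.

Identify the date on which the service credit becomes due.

25 December 2025

Adding 20 calendar days to 22 November 2025 gives 12 December 2025, which is the last day of the resolution window.
From Friday, 12 December 2025, 8 business days (Dec 15, Dec 16, Dec 17, Dec 18, Dec 19, Dec 22, Dec 23, Dec 25, skipping weekends and the listed holiday on Dec 24) brings us to Thursday, 25 December 2025, which is the date on which the service credit becomes due.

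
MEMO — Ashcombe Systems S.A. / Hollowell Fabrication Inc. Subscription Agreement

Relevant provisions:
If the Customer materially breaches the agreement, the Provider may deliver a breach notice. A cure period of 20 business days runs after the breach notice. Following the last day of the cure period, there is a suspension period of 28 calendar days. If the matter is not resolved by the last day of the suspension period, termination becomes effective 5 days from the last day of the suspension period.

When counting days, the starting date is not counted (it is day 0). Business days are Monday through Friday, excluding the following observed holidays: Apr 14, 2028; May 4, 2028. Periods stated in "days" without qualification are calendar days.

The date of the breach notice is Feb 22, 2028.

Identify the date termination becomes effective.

The last day of the cure period: counting 20 business days from Tuesday, Feb 22, 2028 (Feb 23, Feb 24, Feb 25, Feb 28, …, Mar 17, Mar 20, Mar 21, skipping weekends) reaches Tuesday, Mar 21, 2028.
The last day of the suspension period: 28 calendar days after Mar 21, 2028 is Apr 18, 2028.
The date termination becomes effective: Apr 18, 2028 + 5 days = Apr 23, 2028.

Apr 23, 2028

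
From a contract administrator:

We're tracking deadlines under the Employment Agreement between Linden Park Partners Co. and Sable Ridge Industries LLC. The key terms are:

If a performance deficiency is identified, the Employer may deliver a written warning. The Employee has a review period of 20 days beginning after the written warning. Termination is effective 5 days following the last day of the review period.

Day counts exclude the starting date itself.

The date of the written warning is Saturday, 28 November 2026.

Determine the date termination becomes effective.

The last day of the review period: 20 calendar days after 28 November 2026 is 18 December 2026.
The date termination becomes effective: 5 calendar days after 18 December 2026 is 23 December 2026.

23 December 2026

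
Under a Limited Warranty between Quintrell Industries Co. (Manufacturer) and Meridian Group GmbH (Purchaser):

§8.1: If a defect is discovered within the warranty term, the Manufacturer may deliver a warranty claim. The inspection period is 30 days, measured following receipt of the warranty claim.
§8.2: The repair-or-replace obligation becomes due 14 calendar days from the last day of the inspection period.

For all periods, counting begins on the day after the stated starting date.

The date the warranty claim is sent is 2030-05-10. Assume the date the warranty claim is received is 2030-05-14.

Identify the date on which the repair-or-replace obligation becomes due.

The last day of the inspection period: 2030-05-14 + 30 days = 2030-06-13.
The date on which the repair-or-replace obligation becomes due: 2030-06-13 + 14 days = 2030-06-27.

2030-06-27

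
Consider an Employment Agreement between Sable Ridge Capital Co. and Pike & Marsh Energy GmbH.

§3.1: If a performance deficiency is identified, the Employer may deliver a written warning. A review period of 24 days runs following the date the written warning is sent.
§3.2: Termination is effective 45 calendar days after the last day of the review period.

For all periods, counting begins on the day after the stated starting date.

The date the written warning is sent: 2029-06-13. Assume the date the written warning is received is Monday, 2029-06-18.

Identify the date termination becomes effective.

The last day of the review period: 24 calendar days after 2029-06-13 is 2029-07-07.
Adding 45 calendar days to 2029-07-07 gives 2029-08-21, which is the date termination becomes effective.

2029-08-21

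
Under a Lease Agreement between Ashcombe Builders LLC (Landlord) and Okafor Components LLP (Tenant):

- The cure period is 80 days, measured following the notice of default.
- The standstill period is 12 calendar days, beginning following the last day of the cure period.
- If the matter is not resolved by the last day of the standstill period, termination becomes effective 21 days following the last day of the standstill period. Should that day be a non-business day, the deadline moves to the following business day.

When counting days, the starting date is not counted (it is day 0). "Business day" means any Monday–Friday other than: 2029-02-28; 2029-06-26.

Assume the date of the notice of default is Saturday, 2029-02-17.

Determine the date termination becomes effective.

The last day of the cure period: 80 calendar days after 2029-02-17 is 2029-05-08.
The last day of the standstill period: 2029-05-08 + 12 days = 2029-05-20.
The date termination becomes effective: 21 calendar days after 2029-05-20 is 2029-06-10. That falls on a Sunday, so it rolls to the next business day, Monday, 2029-06-11.

2029-06-11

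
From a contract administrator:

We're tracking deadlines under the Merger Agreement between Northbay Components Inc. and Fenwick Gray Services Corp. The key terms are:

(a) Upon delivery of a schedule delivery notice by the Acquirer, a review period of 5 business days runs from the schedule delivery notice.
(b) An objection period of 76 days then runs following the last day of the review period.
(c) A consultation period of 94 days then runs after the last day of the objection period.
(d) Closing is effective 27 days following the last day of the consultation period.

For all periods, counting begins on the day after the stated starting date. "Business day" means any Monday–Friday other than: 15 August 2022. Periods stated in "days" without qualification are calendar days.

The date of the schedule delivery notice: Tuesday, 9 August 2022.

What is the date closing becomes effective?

2 March 2023

The last day of the review period: counting 5 business days from Tuesday, 9 August 2022 (Aug 10, Aug 11, Aug 12, Aug 16, Aug 17, skipping weekends and the listed holiday on Aug 15) reaches Wednesday, 17 August 2022.
The last day of the objection period: 76 calendar days after 17 August 2022 is 1 November 2022.
The last day of the consultation period: 1 November 2022 + 94 days = 3 February 2023.
The date closing becomes effective: 27 calendar days after 3 February 2023 is 2 March 2023.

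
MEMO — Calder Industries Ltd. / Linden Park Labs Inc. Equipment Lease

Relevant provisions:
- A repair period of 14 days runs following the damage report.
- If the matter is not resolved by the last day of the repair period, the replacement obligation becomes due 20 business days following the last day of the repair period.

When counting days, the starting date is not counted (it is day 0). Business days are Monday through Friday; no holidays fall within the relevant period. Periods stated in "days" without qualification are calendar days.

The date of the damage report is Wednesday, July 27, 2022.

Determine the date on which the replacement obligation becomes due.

September 7, 2022

The last day of the repair period: July 27, 2022 + 14 days = August 10, 2022.
From Wednesday, August 10, 2022, 20 business days (Aug 11, Aug 12, Aug 15, Aug 16, …, Sep 5, Sep 6, Sep 7, skipping weekends) brings us to Wednesday, September 7, 2022, which is the date on which the replacement obligation becomes due.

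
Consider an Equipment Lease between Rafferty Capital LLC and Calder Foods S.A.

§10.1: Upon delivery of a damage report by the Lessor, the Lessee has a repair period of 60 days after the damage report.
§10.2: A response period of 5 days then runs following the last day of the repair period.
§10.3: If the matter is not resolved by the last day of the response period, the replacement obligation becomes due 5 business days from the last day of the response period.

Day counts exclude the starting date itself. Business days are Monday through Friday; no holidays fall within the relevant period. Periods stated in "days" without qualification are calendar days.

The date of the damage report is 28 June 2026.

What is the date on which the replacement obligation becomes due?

The last day of the repair period: 28 June 2026 + 60 days = 27 August 2026.
The last day of the response period: 5 calendar days after 27 August 2026 is 1 September 2026.
The date on which the replacement obligation becomes due: 5 business days after Tuesday, 1 September 2026, skipping weekends — Sep 2, Sep 3, Sep 4, Sep 7, Sep 8 — lands on Tuesday, 8 September 2026.

8 September 2026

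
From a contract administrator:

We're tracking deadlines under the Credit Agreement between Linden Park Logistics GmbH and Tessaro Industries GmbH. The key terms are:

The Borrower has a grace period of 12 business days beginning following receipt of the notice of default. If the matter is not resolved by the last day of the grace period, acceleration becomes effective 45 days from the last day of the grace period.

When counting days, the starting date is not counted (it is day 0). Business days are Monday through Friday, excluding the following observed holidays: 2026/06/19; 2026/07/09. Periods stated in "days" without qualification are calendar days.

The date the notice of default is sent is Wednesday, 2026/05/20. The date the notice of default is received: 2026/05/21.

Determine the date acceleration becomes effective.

2026/07/23

The last day of the grace period: 12 business days after Thursday, 2026/05/21, skipping weekends — May 22, May 25, May 26, May 27, …, Jun 4, Jun 5, Jun 8 — lands on Monday, 2026/06/08.
The date acceleration becomes effective: 45 calendar days after 2026/06/08 is 2026/07/23.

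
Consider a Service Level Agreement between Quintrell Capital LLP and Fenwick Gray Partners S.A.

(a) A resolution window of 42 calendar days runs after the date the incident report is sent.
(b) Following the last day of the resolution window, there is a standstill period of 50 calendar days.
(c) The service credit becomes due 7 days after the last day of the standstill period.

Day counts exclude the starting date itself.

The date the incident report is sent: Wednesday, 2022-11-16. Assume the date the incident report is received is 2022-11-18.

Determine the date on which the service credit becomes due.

Adding 42 calendar days to 2022-11-16 gives 2022-12-28, which is the last day of the resolution window.
The last day of the standstill period: 2022-12-28 + 50 days = 2023-02-16.
The date on which the service credit becomes due: 7 calendar days after 2023-02-16 is 2023-02-23.

2023-02-23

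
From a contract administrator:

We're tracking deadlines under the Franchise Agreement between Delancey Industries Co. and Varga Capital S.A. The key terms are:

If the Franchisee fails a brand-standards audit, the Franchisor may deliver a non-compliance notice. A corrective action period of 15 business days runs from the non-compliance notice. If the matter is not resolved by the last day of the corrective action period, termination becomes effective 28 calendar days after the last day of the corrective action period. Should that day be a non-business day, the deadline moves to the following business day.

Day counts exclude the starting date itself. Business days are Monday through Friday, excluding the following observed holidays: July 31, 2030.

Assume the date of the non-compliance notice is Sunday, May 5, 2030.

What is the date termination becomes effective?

June 21, 2030

The last day of the corrective action period: 15 business days after Sunday, May 5, 2030, skipping weekends — May 6, May 7, May 8, May 9, …, May 22, May 23, May 24 — lands on Friday, May 24, 2030.
Adding 28 calendar days to May 24, 2030 gives June 21, 2030, which is the date termination becomes effective. June 21, 2030 is a Friday and is not a listed holiday, so no roll-forward applies.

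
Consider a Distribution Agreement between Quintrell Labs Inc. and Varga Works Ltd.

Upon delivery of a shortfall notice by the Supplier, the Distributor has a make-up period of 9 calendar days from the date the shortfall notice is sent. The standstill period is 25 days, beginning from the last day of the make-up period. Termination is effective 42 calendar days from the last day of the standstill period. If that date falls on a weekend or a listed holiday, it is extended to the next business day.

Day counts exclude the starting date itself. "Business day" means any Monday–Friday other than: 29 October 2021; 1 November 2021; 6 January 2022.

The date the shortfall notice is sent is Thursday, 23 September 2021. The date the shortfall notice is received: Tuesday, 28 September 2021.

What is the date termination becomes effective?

Adding 9 calendar days to 23 September 2021 gives 2 October 2021, which is the last day of the make-up period.
The last day of the standstill period: 25 calendar days after 2 October 2021 is 27 October 2021.
Adding 42 calendar days to 27 October 2021 gives 8 December 2021, which is the date termination becomes effective. 8 December 2021 is a Wednesday and is not a listed holiday, so no roll-forward applies.

8 December 2021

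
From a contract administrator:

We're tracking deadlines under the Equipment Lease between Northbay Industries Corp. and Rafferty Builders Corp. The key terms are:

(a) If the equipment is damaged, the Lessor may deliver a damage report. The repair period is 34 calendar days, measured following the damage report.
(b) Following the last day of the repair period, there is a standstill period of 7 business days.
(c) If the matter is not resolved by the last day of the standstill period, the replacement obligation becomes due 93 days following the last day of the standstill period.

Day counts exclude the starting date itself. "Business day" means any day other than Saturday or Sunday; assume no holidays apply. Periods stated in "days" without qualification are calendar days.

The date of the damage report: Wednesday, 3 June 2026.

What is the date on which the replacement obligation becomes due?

The last day of the repair period: 3 June 2026 + 34 days = 7 July 2026.
From Tuesday, 7 July 2026, 7 business days (Jul 8, Jul 9, Jul 10, Jul 13, Jul 14, Jul 15, Jul 16, skipping weekends) brings us to Thursday, 16 July 2026, which is the last day of the standstill period.
The date on which the replacement obligation becomes due: 93 calendar days after 16 July 2026 is 17 October 2026.

17 October 2026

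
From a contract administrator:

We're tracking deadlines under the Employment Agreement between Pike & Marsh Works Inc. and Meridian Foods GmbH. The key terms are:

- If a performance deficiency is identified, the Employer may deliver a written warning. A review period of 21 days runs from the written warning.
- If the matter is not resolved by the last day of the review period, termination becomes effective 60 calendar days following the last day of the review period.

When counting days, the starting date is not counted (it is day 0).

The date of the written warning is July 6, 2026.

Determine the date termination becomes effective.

Adding 21 calendar days to July 6, 2026 gives July 27, 2026, which is the last day of the review period.
The date termination becomes effective: July 27, 2026 + 60 days = September 25, 2026.

September 25, 2026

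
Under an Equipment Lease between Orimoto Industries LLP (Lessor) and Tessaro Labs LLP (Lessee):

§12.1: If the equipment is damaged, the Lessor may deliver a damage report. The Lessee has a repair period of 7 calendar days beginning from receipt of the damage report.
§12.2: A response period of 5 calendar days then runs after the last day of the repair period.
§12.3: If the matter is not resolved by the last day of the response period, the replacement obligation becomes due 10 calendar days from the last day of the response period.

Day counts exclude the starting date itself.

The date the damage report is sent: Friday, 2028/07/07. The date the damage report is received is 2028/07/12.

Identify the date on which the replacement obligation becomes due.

The last day of the repair period: 2028/07/12 + 7 days = 2028/07/19.
Adding 5 calendar days to 2028/07/19 gives 2028/07/24, which is the last day of the response period.
Adding 10 calendar days to 2028/07/24 gives 2028/08/03, which is the date on which the replacement obligation becomes due.

2028/08/03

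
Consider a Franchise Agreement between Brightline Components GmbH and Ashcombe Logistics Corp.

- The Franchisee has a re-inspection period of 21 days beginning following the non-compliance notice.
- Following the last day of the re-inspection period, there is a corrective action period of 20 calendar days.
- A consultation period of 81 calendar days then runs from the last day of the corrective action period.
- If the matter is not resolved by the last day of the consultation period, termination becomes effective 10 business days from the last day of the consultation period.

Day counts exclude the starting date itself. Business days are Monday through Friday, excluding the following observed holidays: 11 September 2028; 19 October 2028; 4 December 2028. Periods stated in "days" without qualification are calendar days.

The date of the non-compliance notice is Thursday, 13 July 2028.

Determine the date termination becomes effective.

24 November 2028

Adding 21 calendar days to 13 July 2028 gives 3 August 2028, which is the last day of the re-inspection period.
The last day of the corrective action period: 3 August 2028 + 20 days = 23 August 2028.
The last day of the consultation period: 81 calendar days after 23 August 2028 is 12 November 2028.
The date termination becomes effective: 10 business days after Sunday, 12 November 2028, skipping weekends — Nov 13, Nov 14, Nov 15, Nov 16, Nov 17, Nov 20, Nov 21, Nov 22, Nov 23, Nov 24 — lands on Friday, 24 November 2028.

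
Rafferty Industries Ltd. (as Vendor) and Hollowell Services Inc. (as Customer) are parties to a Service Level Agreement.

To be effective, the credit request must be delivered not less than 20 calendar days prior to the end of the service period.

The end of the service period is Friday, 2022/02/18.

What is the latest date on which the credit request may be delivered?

2022/02/18 minus 20 days is 2022/01/29.

2022/01/29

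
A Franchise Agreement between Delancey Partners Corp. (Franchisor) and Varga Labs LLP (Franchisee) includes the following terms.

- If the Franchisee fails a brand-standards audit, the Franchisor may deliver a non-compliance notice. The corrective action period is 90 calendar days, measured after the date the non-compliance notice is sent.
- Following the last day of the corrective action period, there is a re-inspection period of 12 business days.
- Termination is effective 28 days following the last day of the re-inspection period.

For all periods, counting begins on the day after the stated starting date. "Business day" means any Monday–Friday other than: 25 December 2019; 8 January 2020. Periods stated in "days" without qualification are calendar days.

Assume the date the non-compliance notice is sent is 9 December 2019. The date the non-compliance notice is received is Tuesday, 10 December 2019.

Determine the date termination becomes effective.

21 April 2020

The last day of the corrective action period: 9 December 2019 + 90 days = 8 March 2020.
The last day of the re-inspection period: counting 12 business days from Sunday, 8 March 2020 (Mar 9, Mar 10, Mar 11, Mar 12, …, Mar 20, Mar 23, Mar 24, skipping weekends) reaches Tuesday, 24 March 2020.
Adding 28 calendar days to 24 March 2020 gives 21 April 2020, which is the date termination becomes effective.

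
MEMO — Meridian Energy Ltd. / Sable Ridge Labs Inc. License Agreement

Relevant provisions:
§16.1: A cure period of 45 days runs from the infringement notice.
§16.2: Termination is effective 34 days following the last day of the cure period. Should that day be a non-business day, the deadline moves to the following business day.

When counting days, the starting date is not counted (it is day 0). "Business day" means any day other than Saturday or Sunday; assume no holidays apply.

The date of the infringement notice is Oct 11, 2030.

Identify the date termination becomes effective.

Dec 30, 2030

Adding 45 calendar days to Oct 11, 2030 gives Nov 25, 2030, which is the last day of the cure period.
The date termination becomes effective: Nov 25, 2030 + 34 days = Dec 29, 2030. That falls on a Sunday, so it rolls to the next business day, Monday, Dec 30, 2030.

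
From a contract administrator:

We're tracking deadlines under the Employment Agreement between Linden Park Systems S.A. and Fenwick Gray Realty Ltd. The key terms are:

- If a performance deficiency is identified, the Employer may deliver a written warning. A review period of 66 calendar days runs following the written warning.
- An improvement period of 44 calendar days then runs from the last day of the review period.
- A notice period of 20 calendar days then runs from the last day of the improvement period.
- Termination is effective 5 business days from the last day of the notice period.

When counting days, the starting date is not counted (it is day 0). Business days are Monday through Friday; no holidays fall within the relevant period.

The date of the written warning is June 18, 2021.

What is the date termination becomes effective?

The last day of the review period: 66 calendar days after June 18, 2021 is August 23, 2021.
The last day of the improvement period: 44 calendar days after August 23, 2021 is October 6, 2021.
Adding 20 calendar days to October 6, 2021 gives October 26, 2021, which is the last day of the notice period.
The date termination becomes effective: counting 5 business days from Tuesday, October 26, 2021 (Oct 27, Oct 28, Oct 29, Nov 1, Nov 2, skipping weekends) reaches Tuesday, November 2, 2021.

November 2, 2021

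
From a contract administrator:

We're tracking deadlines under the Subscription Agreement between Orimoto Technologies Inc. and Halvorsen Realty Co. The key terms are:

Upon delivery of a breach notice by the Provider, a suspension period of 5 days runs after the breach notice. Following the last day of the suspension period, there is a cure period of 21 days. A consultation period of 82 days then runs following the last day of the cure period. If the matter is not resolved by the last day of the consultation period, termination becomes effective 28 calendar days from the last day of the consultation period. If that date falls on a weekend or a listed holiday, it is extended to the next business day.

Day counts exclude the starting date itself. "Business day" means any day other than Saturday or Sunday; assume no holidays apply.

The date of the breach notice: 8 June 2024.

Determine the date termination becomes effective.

22 October 2024

The last day of the suspension period: 5 calendar days after 8 June 2024 is 13 June 2024.
Adding 21 calendar days to 13 June 2024 gives 4 July 2024, which is the last day of the cure period.
The last day of the consultation period: 82 calendar days after 4 July 2024 is 24 September 2024.
The date termination becomes effective: 28 calendar days after 24 September 2024 is 22 October 2024. 22 October 2024 is a Tuesday, so no roll-forward applies.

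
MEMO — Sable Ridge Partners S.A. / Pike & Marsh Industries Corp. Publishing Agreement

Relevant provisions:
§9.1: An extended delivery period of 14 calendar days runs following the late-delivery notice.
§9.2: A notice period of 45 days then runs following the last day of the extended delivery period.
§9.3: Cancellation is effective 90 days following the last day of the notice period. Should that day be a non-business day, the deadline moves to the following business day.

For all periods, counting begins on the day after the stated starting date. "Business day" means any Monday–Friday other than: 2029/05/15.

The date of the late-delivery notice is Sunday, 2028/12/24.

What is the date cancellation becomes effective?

The last day of the extended delivery period: 14 calendar days after 2028/12/24 is 2029/01/07.
The last day of the notice period: 45 calendar days after 2029/01/07 is 2029/02/21.
The date cancellation becomes effective: 90 calendar days after 2029/02/21 is 2029/05/22. 2029/05/22 is a Tuesday and is not a listed holiday, so no roll-forward applies.

2029/05/22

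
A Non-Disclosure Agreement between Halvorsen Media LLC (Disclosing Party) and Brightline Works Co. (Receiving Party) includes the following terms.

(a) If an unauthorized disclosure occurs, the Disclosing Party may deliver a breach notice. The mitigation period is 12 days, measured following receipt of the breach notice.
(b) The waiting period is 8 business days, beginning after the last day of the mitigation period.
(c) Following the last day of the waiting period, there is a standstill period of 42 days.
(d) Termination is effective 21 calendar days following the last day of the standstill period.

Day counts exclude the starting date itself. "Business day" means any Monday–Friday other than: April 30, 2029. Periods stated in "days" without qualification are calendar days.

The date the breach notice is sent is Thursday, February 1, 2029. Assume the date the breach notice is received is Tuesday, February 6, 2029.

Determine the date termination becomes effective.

May 2, 2029

The last day of the mitigation period: February 6, 2029 + 12 days = February 18, 2029.
The last day of the waiting period: counting 8 business days from Sunday, February 18, 2029 (Feb 19, Feb 20, Feb 21, Feb 22, Feb 23, Feb 26, Feb 27, Feb 28, skipping weekends) reaches Wednesday, February 28, 2029.
The last day of the standstill period: February 28, 2029 + 42 days = April 11, 2029.
The date termination becomes effective: April 11, 2029 + 21 days = May 2, 2029.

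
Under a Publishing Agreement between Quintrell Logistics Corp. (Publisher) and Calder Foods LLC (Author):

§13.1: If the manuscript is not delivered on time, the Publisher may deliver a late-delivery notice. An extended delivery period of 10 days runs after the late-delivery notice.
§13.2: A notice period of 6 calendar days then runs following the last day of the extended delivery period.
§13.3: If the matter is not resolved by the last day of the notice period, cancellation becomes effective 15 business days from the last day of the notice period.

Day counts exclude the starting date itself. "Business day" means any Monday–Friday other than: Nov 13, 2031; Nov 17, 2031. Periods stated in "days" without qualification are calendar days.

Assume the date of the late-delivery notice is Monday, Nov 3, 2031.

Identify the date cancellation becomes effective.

Dec 10, 2031

Adding 10 calendar days to Nov 3, 2031 gives Nov 13, 2031, which is the last day of the extended delivery period.
The last day of the notice period: 6 calendar days after Nov 13, 2031 is Nov 19, 2031.
The date cancellation becomes effective: counting 15 business days from Wednesday, Nov 19, 2031 (Nov 20, Nov 21, Nov 24, Nov 25, …, Dec 8, Dec 9, Dec 10, skipping weekends) reaches Wednesday, Dec 10, 2031.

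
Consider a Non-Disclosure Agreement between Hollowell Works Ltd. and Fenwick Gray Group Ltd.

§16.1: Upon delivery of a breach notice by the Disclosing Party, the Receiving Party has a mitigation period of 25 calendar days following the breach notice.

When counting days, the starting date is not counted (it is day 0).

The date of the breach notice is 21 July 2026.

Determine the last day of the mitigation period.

Adding 25 calendar days to 21 July 2026 gives 15 August 2026, which is the last day of the mitigation period.

15 August 2026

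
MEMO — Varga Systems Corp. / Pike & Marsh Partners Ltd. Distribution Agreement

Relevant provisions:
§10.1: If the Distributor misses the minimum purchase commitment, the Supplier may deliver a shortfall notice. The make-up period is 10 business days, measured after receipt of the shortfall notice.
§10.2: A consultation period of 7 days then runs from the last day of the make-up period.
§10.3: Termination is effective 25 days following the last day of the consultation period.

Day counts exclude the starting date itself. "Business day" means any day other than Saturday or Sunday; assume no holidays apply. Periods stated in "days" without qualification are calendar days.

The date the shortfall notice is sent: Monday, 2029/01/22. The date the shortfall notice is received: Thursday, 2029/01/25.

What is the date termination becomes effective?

2029/03/12

The last day of the make-up period: 10 business days after Thursday, 2029/01/25, skipping weekends — Jan 26, Jan 29, Jan 30, Jan 31, Feb 1, Feb 2, Feb 5, Feb 6, Feb 7, Feb 8 — lands on Thursday, 2029/02/08.
The last day of the consultation period: 2029/02/08 + 7 days = 2029/02/15.
Adding 25 calendar days to 2029/02/15 gives 2029/03/12, which is the date termination becomes effective.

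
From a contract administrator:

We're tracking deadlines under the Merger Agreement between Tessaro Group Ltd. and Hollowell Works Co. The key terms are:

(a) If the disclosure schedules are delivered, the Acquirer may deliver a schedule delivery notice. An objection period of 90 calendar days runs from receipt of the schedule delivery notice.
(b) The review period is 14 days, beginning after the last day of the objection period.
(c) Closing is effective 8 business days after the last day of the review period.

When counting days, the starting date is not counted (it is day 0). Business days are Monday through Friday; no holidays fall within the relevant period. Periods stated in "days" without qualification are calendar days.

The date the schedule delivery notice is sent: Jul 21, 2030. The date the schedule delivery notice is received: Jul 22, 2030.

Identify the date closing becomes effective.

Nov 13, 2030

The last day of the objection period: Jul 22, 2030 + 90 days = Oct 20, 2030.
The last day of the review period: 14 calendar days after Oct 20, 2030 is Nov 3, 2030.
From Sunday, Nov 3, 2030, 8 business days (Nov 4, Nov 5, Nov 6, Nov 7, Nov 8, Nov 11, Nov 12, Nov 13, skipping weekends) brings us to Wednesday, Nov 13, 2030, which is the date closing becomes effective.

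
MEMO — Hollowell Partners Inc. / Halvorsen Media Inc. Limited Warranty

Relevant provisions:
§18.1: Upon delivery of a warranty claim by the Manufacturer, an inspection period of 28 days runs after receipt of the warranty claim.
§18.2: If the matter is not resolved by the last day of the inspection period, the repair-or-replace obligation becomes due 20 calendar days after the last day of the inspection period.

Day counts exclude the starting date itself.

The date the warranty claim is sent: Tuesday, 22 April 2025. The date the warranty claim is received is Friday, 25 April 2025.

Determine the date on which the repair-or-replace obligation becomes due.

The last day of the inspection period: 28 calendar days after 25 April 2025 is 23 May 2025.
Adding 20 calendar days to 23 May 2025 gives 12 June 2025, which is the date on which the repair-or-replace obligation becomes due.

12 June 2025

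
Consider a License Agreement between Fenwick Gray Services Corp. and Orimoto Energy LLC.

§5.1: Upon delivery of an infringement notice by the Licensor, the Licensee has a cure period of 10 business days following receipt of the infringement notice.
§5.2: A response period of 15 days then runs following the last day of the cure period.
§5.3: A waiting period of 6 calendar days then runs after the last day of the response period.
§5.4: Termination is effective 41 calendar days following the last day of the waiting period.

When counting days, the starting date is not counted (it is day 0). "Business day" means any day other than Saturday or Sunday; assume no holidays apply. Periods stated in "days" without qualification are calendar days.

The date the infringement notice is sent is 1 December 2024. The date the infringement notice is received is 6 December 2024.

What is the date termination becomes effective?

20 February 2025

The last day of the cure period: 10 business days after Friday, 6 December 2024, skipping weekends — Dec 9, Dec 10, Dec 11, Dec 12, Dec 13, Dec 16, Dec 17, Dec 18, Dec 19, Dec 20 — lands on Friday, 20 December 2024.
The last day of the response period: 15 calendar days after 20 December 2024 is 4 January 2025.
The last day of the waiting period: 6 calendar days after 4 January 2025 is 10 January 2025.
The date termination becomes effective: 10 January 2025 + 41 days = 20 February 2025.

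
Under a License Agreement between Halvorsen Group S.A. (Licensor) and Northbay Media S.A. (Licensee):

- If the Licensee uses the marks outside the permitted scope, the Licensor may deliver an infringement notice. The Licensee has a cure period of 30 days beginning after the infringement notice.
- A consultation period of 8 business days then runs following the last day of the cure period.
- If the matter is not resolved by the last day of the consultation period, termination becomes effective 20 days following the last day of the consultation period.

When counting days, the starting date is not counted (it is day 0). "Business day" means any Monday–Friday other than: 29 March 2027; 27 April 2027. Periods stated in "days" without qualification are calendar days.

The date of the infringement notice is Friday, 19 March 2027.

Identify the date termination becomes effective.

Adding 30 calendar days to 19 March 2027 gives 18 April 2027, which is the last day of the cure period.
The last day of the consultation period: 8 business days after Sunday, 18 April 2027, skipping weekends and the listed holiday on Apr 27 — Apr 19, Apr 20, Apr 21, Apr 22, Apr 23, Apr 26, Apr 28, Apr 29 — lands on Thursday, 29 April 2027.
Adding 20 calendar days to 29 April 2027 gives 19 May 2027, which is the date termination becomes effective.

19 May 2027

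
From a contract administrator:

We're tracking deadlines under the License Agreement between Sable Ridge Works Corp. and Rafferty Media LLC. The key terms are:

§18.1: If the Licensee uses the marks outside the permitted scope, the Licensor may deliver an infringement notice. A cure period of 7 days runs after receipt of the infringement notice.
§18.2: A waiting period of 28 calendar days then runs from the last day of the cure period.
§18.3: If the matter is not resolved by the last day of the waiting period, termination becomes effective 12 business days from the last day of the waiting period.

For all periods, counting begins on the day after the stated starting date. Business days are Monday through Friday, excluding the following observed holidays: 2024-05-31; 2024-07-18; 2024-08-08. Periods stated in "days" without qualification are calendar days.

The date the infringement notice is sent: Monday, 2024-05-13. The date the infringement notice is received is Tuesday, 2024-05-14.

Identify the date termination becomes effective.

The last day of the cure period: 2024-05-14 + 7 days = 2024-05-21.
The last day of the waiting period: 2024-05-21 + 28 days = 2024-06-18.
The date termination becomes effective: 12 business days after Tuesday, 2024-06-18, skipping weekends — Jun 19, Jun 20, Jun 21, Jun 24, …, Jul 2, Jul 3, Jul 4 — lands on Thursday, 2024-07-04.

2024-07-04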